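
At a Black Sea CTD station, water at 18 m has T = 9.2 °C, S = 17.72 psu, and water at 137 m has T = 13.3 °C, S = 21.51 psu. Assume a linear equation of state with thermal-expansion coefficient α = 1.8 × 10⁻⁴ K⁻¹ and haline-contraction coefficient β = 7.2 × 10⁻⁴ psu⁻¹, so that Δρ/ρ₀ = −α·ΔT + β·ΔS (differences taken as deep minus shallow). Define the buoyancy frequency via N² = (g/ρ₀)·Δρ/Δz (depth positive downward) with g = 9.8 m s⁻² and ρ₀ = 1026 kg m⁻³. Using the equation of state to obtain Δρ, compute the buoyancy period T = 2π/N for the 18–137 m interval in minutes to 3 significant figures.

ΔT = +4.1 K, ΔS = +3.79 psu (deep − shallow).
Δρ/ρ₀ = −αΔT + βΔS = -7.38 × 10⁻⁴ + 2.7288 × 10⁻³ = 1.9908 × 10⁻³, so Δρ ≈ 2.043 kg m⁻³.
N² = (g/ρ₀)·Δρ/Δz = g·(Δρ/ρ₀)/Δz = 9.8 × 1.9908 × 10⁻³ / 119 = 1.6395 × 10⁻⁴ s⁻².
N = √(1.6395 × 10⁻⁴) = 0.012804 rad s⁻¹ → T = 2π/N = 490.72 s = 8.1787 min ≈ 8.18 min.

8.18 min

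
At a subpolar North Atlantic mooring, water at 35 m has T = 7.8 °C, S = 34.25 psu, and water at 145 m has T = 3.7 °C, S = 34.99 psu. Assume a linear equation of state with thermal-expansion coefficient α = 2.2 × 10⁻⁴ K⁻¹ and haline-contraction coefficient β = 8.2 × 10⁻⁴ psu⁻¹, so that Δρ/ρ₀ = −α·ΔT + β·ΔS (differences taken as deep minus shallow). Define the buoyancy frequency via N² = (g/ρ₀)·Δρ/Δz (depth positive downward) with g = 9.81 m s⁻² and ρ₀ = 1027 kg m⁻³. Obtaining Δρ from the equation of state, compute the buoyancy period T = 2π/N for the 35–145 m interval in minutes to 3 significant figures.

9.03 min

ΔT = -4.1 K, ΔS = +0.74 psu (deep − shallow).
Δρ/ρ₀ = −αΔT + βΔS = 9.02 × 10⁻⁴ + 6.068 × 10⁻⁴ = 1.5088 × 10⁻³, so Δρ ≈ 1.550 kg m⁻³.
N² = (g/ρ₀)·Δρ/Δz = g·(Δρ/ρ₀)/Δz = 9.81 × 1.5088 × 10⁻³ / 110 = 1.3456 × 10⁻⁴ s⁻².
N = √(1.3456 × 10⁻⁴) = 0.011600 rad s⁻¹ → T = 2π/N = 541.65 s = 9.0275 min ≈ 9.03 min.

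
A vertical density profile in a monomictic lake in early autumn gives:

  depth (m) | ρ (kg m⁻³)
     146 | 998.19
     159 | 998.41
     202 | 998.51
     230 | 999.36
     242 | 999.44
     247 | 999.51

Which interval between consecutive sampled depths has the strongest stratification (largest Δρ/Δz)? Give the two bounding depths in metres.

Compute the density gradient over each adjacent pair:
  146–159 m: Δρ/Δz = 0.22/13 = 0.017 kg m⁻⁴
  159–202 m: Δρ/Δz = 0.10/43 = 2.3 × 10⁻³ kg m⁻⁴
  202–230 m: Δρ/Δz = 0.85/28 = 0.030 kg m⁻⁴
  230–242 m: Δρ/Δz = 0.08/12 = 6.7 × 10⁻³ kg m⁻⁴
  242–247 m: Δρ/Δz = 0.07/5 = 0.014 kg m⁻⁴
The largest gradient is in the 202–230 m interval — the pycnocline.

202–230 m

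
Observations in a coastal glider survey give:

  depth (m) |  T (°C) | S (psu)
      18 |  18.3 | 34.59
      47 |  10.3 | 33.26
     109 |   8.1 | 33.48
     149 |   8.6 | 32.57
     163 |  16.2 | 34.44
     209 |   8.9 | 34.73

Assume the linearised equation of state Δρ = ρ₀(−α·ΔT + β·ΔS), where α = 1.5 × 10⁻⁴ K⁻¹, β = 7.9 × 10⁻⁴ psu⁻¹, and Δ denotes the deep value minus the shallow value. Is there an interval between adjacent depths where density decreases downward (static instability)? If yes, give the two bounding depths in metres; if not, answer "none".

Evaluate Δρ/ρ₀ = −αΔT + βΔS across each adjacent pair:
  18–47 m: −αΔT+βΔS = −(1.5 × 10⁻⁴)(-8.0)+(7.9 × 10⁻⁴)(-1.33) = 1.5 × 10⁻⁴ → stable
  47–109 m: −αΔT+βΔS = −(1.5 × 10⁻⁴)(-2.2)+(7.9 × 10⁻⁴)(+0.22) = 5.0 × 10⁻⁴ → stable
  109–149 m: −αΔT+βΔS = −(1.5 × 10⁻⁴)(+0.5)+(7.9 × 10⁻⁴)(-0.91) = -7.9 × 10⁻⁴ → UNSTABLE
  149–163 m: −αΔT+βΔS = −(1.5 × 10⁻⁴)(+7.6)+(7.9 × 10⁻⁴)(+1.87) = 3.4 × 10⁻⁴ → stable
  163–209 m: −αΔT+βΔS = −(1.5 × 10⁻⁴)(-7.3)+(7.9 × 10⁻⁴)(+0.29) = 1.3 × 10⁻³ → stable
The 109–149 m interval has Δρ < 0: lighter water underlies denser water.

109–149 m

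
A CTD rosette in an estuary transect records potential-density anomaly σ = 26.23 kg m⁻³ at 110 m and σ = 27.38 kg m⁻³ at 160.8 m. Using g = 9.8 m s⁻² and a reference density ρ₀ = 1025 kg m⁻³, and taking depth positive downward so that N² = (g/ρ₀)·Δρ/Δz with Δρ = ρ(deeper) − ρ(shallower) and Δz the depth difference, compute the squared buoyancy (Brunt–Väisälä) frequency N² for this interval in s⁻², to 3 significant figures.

Δρ = 1027.38 − 1026.23 = 1.15 kg m⁻³ over Δz = 160.8 − 110 = 50.8 m.
N² = (9.8/1025) × (1.15/50.8) = 2.1644 × 10⁻⁴ s⁻² ≈ 2.16 × 10⁻⁴ s⁻².

2.16 × 10⁻⁴ s⁻²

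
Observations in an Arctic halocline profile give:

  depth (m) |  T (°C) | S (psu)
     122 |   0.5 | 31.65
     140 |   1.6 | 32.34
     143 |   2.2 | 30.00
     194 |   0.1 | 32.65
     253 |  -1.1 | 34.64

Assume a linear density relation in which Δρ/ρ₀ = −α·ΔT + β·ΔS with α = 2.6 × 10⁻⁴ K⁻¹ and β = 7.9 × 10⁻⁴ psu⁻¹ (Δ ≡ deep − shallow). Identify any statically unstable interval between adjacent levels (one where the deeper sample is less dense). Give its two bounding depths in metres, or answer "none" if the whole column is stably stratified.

Evaluate Δρ/ρ₀ = −αΔT + βΔS across each adjacent pair:
  122–140 m: −αΔT+βΔS = −(2.6 × 10⁻⁴)(+1.1)+(7.9 × 10⁻⁴)(+0.69) = 2.6 × 10⁻⁴ → stable
  140–143 m: −αΔT+βΔS = −(2.6 × 10⁻⁴)(+0.6)+(7.9 × 10⁻⁴)(-2.34) = -2.0 × 10⁻³ → UNSTABLE
  143–194 m: −αΔT+βΔS = −(2.6 × 10⁻⁴)(-2.1)+(7.9 × 10⁻⁴)(+2.65) = 2.6 × 10⁻³ → stable
  194–253 m: −αΔT+βΔS = −(2.6 × 10⁻⁴)(-1.2)+(7.9 × 10⁻⁴)(+1.99) = 1.9 × 10⁻³ → stable
The 140–143 m interval has Δρ < 0: lighter water underlies denser water.

140–143 m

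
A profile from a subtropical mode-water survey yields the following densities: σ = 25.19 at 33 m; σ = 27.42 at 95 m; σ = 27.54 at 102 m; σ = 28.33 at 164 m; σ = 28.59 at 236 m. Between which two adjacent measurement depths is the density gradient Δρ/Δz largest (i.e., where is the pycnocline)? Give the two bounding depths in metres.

33–95 m

Compute the density gradient over each adjacent pair:
  33–95 m: Δρ/Δz = 2.23/62 = 0.036 kg m⁻⁴
  95–102 m: Δρ/Δz = 0.12/7 = 0.017 kg m⁻⁴
  102–164 m: Δρ/Δz = 0.79/62 = 0.013 kg m⁻⁴
  164–236 m: Δρ/Δz = 0.26/72 = 3.6 × 10⁻³ kg m⁻⁴
The largest gradient is in the 33–95 m interval — the pycnocline.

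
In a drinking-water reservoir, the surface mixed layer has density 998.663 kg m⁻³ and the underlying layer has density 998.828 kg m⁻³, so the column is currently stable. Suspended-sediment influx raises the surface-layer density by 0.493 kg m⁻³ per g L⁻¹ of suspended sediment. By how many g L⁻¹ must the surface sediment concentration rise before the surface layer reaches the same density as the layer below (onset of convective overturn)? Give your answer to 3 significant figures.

Density deficit of the surface layer: 998.828 − 998.663 = 0.165 kg m⁻³.
Required change = 0.165 / 0.493 = 0.335 g L⁻¹.

0.335 g L⁻¹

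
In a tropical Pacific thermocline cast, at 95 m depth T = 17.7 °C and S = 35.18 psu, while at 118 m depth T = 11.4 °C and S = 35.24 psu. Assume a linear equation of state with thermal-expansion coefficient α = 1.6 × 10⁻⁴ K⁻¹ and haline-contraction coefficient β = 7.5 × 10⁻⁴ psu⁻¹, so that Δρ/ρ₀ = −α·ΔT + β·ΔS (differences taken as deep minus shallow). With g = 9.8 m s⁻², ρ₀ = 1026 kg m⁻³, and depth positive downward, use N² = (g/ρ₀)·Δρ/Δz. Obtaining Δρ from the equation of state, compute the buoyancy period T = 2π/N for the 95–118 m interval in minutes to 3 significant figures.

ΔT = -6.3 K, ΔS = +0.06 psu (deep − shallow).
Δρ/ρ₀ = −αΔT + βΔS = 1.008 × 10⁻³ + 4.50 × 10⁻⁵ = 1.053 × 10⁻³, so Δρ ≈ 1.080 kg m⁻³.
N² = (g/ρ₀)·Δρ/Δz = g·(Δρ/ρ₀)/Δz = 9.8 × 1.053 × 10⁻³ / 23 = 4.4867 × 10⁻⁴ s⁻².
N = √(4.4867 × 10⁻⁴) = 0.021182 rad s⁻¹ → T = 2π/N = 296.63 s = 4.9438 min ≈ 4.94 min.

4.94 min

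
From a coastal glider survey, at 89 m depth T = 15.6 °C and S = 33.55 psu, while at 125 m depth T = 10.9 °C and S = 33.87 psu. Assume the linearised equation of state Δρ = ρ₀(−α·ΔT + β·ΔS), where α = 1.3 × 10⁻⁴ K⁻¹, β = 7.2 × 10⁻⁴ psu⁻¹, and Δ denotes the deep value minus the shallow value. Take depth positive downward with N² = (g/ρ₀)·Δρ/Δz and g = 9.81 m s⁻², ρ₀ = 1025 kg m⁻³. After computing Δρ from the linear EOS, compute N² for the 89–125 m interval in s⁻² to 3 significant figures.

2.29 × 10⁻⁴ s⁻²

ΔT = -4.7 K, ΔS = +0.32 psu (deep − shallow).
Δρ/ρ₀ = −αΔT + βΔS = 6.11 × 10⁻⁴ + 2.304 × 10⁻⁴ = 8.414 × 10⁻⁴, so Δρ ≈ 0.8624 kg m⁻³.
N² = (g/ρ₀)·Δρ/Δz = g·(Δρ/ρ₀)/Δz = 9.81 × 8.414 × 10⁻⁴ / 36 = 2.2928 × 10⁻⁴ s⁻² ≈ 2.29 × 10⁻⁴ s⁻².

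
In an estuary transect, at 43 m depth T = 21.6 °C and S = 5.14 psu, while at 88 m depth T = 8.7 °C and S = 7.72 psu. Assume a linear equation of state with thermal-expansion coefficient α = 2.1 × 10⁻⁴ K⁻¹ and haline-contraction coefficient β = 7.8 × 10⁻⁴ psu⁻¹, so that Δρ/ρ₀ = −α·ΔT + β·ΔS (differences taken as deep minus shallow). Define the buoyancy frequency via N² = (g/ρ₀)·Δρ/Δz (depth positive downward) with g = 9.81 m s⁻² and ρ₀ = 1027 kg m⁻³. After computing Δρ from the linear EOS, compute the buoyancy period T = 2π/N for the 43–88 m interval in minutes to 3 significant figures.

ΔT = -12.9 K, ΔS = +2.58 psu (deep − shallow).
Δρ/ρ₀ = −αΔT + βΔS = 2.709 × 10⁻³ + 2.0124 × 10⁻³ = 4.7214 × 10⁻³, so Δρ ≈ 4.849 kg m⁻³.
N² = (g/ρ₀)·Δρ/Δz = g·(Δρ/ρ₀)/Δz = 9.81 × 4.7214 × 10⁻³ / 45 = 1.0293 × 10⁻³ s⁻².
N = √(1.0293 × 10⁻³) = 0.032083 rad s⁻¹ → T = 2π/N = 195.84 s = 3.2640 min ≈ 3.26 min.

3.26 min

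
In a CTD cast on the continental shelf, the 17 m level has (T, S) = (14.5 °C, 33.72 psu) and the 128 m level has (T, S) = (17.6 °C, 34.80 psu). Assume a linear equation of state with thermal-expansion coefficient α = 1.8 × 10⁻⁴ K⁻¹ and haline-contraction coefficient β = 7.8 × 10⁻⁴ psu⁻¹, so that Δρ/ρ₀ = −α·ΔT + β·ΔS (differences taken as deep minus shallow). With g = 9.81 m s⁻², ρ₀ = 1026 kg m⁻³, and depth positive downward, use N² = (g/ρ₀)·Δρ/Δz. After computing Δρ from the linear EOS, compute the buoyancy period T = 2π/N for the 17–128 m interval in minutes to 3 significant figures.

ΔT = +3.1 K, ΔS = +1.08 psu (deep − shallow).
Δρ/ρ₀ = −αΔT + βΔS = -5.58 × 10⁻⁴ + 8.424 × 10⁻⁴ = 2.844 × 10⁻⁴, so Δρ ≈ 0.2918 kg m⁻³.
N² = (g/ρ₀)·Δρ/Δz = g·(Δρ/ρ₀)/Δz = 9.81 × 2.844 × 10⁻⁴ / 111 = 2.5135 × 10⁻⁵ s⁻².
N = √(2.5135 × 10⁻⁵) = 5.0135 × 10⁻³ rad s⁻¹ → T = 2π/N = 1.2533 × 10³ s = 20.888 min ≈ 20.9 min.

20.9 min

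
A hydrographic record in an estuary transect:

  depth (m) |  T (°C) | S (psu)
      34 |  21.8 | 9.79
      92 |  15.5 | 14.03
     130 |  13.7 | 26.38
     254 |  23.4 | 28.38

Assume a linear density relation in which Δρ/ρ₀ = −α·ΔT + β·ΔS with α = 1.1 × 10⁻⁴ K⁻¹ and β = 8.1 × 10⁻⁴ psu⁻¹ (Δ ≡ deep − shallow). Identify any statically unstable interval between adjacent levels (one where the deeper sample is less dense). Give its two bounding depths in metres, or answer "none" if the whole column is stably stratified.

none

Evaluate Δρ/ρ₀ = −αΔT + βΔS across each adjacent pair:
  34–92 m: −αΔT+βΔS = −(1.1 × 10⁻⁴)(-6.3)+(8.1 × 10⁻⁴)(+4.24) = 4.1 × 10⁻³ → stable
  92–130 m: −αΔT+βΔS = −(1.1 × 10⁻⁴)(-1.8)+(8.1 × 10⁻⁴)(+12.35) = 0.010 → stable
  130–254 m: −αΔT+βΔS = −(1.1 × 10⁻⁴)(+9.7)+(8.1 × 10⁻⁴)(+2.00) = 5.5 × 10⁻⁴ → stable
Every interval has Δρ > 0: the column is stably stratified throughout.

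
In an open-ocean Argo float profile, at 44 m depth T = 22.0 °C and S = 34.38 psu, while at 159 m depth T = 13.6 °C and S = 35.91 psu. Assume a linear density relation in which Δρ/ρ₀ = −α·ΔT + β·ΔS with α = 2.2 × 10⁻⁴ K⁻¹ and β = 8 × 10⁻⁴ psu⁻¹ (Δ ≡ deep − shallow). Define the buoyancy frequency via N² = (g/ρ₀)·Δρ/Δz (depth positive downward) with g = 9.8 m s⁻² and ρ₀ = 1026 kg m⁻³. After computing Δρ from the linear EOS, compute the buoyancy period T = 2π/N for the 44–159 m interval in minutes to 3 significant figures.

ΔT = -8.4 K, ΔS = +1.53 psu (deep − shallow).
Δρ/ρ₀ = −αΔT + βΔS = 1.848 × 10⁻³ + 1.224 × 10⁻³ = 3.072 × 10⁻³, so Δρ ≈ 3.152 kg m⁻³.
N² = (g/ρ₀)·Δρ/Δz = g·(Δρ/ρ₀)/Δz = 9.8 × 3.072 × 10⁻³ / 115 = 2.6179 × 10⁻⁴ s⁻².
N = √(2.6179 × 10⁻⁴) = 0.016180 rad s⁻¹ → T = 2π/N = 388.33 s = 6.4722 min ≈ 6.47 min.

6.47 min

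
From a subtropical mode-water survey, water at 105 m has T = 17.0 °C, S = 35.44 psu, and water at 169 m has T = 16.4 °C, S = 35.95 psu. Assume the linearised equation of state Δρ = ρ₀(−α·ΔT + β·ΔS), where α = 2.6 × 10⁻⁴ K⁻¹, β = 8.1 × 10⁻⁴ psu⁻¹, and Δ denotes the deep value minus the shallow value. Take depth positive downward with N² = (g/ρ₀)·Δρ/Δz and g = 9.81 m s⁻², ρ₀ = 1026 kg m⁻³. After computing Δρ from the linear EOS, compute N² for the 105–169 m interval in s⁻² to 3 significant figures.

ΔT = -0.6 K, ΔS = +0.51 psu (deep − shallow).
Δρ/ρ₀ = −αΔT + βΔS = 1.56 × 10⁻⁴ + 4.131 × 10⁻⁴ = 5.691 × 10⁻⁴, so Δρ ≈ 0.5839 kg m⁻³.
N² = (g/ρ₀)·Δρ/Δz = g·(Δρ/ρ₀)/Δz = 9.81 × 5.691 × 10⁻⁴ / 64 = 8.7232 × 10⁻⁵ s⁻² ≈ 8.72 × 10⁻⁵ s⁻².

8.72 × 10⁻⁵ s⁻²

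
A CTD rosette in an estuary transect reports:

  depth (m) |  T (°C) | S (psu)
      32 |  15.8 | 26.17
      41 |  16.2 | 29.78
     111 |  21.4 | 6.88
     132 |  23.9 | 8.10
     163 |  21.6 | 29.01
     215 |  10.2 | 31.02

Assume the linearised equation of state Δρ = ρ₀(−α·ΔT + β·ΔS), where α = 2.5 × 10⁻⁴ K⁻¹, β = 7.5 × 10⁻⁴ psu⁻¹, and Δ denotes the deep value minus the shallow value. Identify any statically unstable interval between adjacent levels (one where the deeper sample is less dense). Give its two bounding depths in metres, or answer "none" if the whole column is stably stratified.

41–111 m

Evaluate Δρ/ρ₀ = −αΔT + βΔS across each adjacent pair:
  32–41 m: −αΔT+βΔS = −(2.5 × 10⁻⁴)(+0.4)+(7.5 × 10⁻⁴)(+3.61) = 2.6 × 10⁻³ → stable
  41–111 m: −αΔT+βΔS = −(2.5 × 10⁻⁴)(+5.2)+(7.5 × 10⁻⁴)(-22.90) = -0.018 → UNSTABLE
  111–132 m: −αΔT+βΔS = −(2.5 × 10⁻⁴)(+2.5)+(7.5 × 10⁻⁴)(+1.22) = 2.9 × 10⁻⁴ → stable
  132–163 m: −αΔT+βΔS = −(2.5 × 10⁻⁴)(-2.3)+(7.5 × 10⁻⁴)(+20.91) = 0.016 → stable
  163–215 m: −αΔT+βΔS = −(2.5 × 10⁻⁴)(-11.4)+(7.5 × 10⁻⁴)(+2.01) = 4.4 × 10⁻³ → stable
The 41–111 m interval has Δρ < 0: lighter water underlies denser water.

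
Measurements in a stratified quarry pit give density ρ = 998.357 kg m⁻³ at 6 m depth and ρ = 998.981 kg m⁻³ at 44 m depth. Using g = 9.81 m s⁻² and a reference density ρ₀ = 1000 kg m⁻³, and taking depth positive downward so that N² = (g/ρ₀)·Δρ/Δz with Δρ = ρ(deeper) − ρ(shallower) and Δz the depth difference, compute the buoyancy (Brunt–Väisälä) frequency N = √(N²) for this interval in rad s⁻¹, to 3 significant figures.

Δρ = 998.981 − 998.357 = 0.624 kg m⁻³ over Δz = 44 − 6 = 38 m.
N² = (9.81/1000) × (0.624/38) = 1.6109 × 10⁻⁴ s⁻².
N = √(1.6109 × 10⁻⁴) = 0.012692 rad s⁻¹ ≈ 0.0127 rad s⁻¹.
Since Δρ > 0 the layer is stably stratified.

0.0127 rad s⁻¹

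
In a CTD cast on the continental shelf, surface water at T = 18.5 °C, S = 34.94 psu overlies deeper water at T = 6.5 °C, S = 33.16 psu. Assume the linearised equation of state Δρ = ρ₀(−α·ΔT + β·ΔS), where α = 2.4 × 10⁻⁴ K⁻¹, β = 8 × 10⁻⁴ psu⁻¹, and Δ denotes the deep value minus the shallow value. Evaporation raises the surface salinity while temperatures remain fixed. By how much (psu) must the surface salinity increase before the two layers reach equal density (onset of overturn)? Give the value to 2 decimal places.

1.82 psu

Neutral buoyancy requires −α(T_deep − T_surf) + β(S_deep − S_surf′) = 0.
S_surf′ = S_deep − (α/β)·ΔT = 33.16 − (2.4 × 10⁻⁴/8 × 10⁻⁴)·(-12.0) = 36.7600 psu.
Increase required: 36.7600 − 34.94 = 1.8200 psu.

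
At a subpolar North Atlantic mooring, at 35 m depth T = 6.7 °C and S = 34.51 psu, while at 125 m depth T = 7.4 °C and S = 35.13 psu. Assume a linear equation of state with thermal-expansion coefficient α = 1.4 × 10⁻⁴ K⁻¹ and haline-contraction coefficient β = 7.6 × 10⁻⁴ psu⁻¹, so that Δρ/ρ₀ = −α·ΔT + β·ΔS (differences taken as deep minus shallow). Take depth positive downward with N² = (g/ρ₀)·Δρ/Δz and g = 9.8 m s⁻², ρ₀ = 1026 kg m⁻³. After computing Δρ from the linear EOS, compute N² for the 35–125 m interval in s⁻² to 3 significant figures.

ΔT = +0.7 K, ΔS = +0.62 psu (deep − shallow).
Δρ/ρ₀ = −αΔT + βΔS = -9.80 × 10⁻⁵ + 4.712 × 10⁻⁴ = 3.732 × 10⁻⁴, so Δρ ≈ 0.3829 kg m⁻³.
N² = (g/ρ₀)·Δρ/Δz = g·(Δρ/ρ₀)/Δz = 9.8 × 3.732 × 10⁻⁴ / 90 = 4.0637 × 10⁻⁵ s⁻² ≈ 4.06 × 10⁻⁵ s⁻².

4.06 × 10⁻⁵ s⁻²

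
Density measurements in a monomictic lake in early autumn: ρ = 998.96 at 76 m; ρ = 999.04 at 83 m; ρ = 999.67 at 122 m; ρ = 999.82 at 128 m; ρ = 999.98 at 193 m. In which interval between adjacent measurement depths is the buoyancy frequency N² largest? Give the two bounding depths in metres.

Compute the density gradient over each adjacent pair:
  76–83 m: Δρ/Δz = 0.08/7 = 0.011 kg m⁻⁴
  83–122 m: Δρ/Δz = 0.63/39 = 0.016 kg m⁻⁴
  122–128 m: Δρ/Δz = 0.15/6 = 0.025 kg m⁻⁴
  128–193 m: Δρ/Δz = 0.16/65 = 2.5 × 10⁻³ kg m⁻⁴
The largest gradient is in the 122–128 m interval — the pycnocline.

122–128 m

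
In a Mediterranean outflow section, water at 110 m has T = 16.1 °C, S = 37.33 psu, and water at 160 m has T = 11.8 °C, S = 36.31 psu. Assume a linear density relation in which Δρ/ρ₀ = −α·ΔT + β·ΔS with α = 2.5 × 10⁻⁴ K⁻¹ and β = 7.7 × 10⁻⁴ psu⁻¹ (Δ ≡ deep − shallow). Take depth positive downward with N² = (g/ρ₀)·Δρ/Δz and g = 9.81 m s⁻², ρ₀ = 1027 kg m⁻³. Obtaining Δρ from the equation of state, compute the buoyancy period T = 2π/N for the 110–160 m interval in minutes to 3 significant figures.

13.9 min

ΔT = -4.3 K, ΔS = -1.02 psu (deep − shallow).
Δρ/ρ₀ = −αΔT + βΔS = 1.075 × 10⁻³ − 7.854 × 10⁻⁴ = 2.896 × 10⁻⁴, so Δρ ≈ 0.2974 kg m⁻³.
N² = (g/ρ₀)·Δρ/Δz = g·(Δρ/ρ₀)/Δz = 9.81 × 2.896 × 10⁻⁴ / 50 = 5.6820 × 10⁻⁵ s⁻².
N = √(5.6820 × 10⁻⁵) = 7.5379 × 10⁻³ rad s⁻¹ → T = 2π/N = 833.55 s = 13.893 min ≈ 13.9 min.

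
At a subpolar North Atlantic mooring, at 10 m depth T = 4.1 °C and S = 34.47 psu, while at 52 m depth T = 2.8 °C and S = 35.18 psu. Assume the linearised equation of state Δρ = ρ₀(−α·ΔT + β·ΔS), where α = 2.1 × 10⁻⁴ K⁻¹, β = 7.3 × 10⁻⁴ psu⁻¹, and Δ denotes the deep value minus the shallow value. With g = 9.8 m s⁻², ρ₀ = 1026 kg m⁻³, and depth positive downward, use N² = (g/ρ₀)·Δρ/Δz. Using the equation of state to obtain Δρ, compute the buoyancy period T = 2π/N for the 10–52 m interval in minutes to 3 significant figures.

7.71 min

ΔT = -1.3 K, ΔS = +0.71 psu (deep − shallow).
Δρ/ρ₀ = −αΔT + βΔS = 2.73 × 10⁻⁴ + 5.183 × 10⁻⁴ = 7.913 × 10⁻⁴, so Δρ ≈ 0.8119 kg m⁻³.
N² = (g/ρ₀)·Δρ/Δz = g·(Δρ/ρ₀)/Δz = 9.8 × 7.913 × 10⁻⁴ / 42 = 1.8464 × 10⁻⁴ s⁻².
N = √(1.8464 × 10⁻⁴) = 0.013588 rad s⁻¹ → T = 2π/N = 462.41 s = 7.7068 min ≈ 7.71 min.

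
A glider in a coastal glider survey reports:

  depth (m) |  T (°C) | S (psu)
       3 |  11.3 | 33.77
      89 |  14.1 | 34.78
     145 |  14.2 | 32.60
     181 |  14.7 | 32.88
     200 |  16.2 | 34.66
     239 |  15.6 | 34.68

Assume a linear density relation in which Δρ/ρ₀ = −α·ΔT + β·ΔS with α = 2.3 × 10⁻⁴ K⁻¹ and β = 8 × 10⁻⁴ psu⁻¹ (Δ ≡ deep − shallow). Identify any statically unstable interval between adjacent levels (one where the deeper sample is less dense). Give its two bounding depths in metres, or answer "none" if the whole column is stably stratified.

Evaluate Δρ/ρ₀ = −αΔT + βΔS across each adjacent pair:
  3–89 m: −αΔT+βΔS = −(2.3 × 10⁻⁴)(+2.8)+(8 × 10⁻⁴)(+1.01) = 1.6 × 10⁻⁴ → stable
  89–145 m: −αΔT+βΔS = −(2.3 × 10⁻⁴)(+0.1)+(8 × 10⁻⁴)(-2.18) = -1.8 × 10⁻³ → UNSTABLE
  145–181 m: −αΔT+βΔS = −(2.3 × 10⁻⁴)(+0.5)+(8 × 10⁻⁴)(+0.28) = 1.1 × 10⁻⁴ → stable
  181–200 m: −αΔT+βΔS = −(2.3 × 10⁻⁴)(+1.5)+(8 × 10⁻⁴)(+1.78) = 1.1 × 10⁻³ → stable
  200–239 m: −αΔT+βΔS = −(2.3 × 10⁻⁴)(-0.6)+(8 × 10⁻⁴)(+0.02) = 1.5 × 10⁻⁴ → stable
The 89–145 m interval has Δρ < 0: lighter water underlies denser water.

89–145 m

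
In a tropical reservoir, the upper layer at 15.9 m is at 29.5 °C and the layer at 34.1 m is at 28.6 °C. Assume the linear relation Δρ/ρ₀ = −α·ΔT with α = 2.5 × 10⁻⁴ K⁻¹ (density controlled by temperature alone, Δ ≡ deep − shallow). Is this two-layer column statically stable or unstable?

stable

ΔT = 28.6 − 29.5 = -0.9 K, so Δρ/ρ₀ = −αΔT = 2.25 × 10⁻⁴.
Δρ/ρ₀ > 0, so Δρ > 0: deeper water is denser → statically stable.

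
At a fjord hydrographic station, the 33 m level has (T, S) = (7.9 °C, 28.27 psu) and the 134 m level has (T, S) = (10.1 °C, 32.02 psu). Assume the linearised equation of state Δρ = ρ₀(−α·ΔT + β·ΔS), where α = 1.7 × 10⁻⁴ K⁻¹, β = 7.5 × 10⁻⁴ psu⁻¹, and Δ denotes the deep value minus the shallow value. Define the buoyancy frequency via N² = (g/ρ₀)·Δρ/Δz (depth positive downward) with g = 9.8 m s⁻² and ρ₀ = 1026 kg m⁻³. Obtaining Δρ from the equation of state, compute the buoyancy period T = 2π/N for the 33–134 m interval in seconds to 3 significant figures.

408 s

ΔT = +2.2 K, ΔS = +3.75 psu (deep − shallow).
Δρ/ρ₀ = −αΔT + βΔS = -3.74 × 10⁻⁴ + 2.8125 × 10⁻³ = 2.4385 × 10⁻³, so Δρ ≈ 2.502 kg m⁻³.
N² = (g/ρ₀)·Δρ/Δz = g·(Δρ/ρ₀)/Δz = 9.8 × 2.4385 × 10⁻³ / 101 = 2.3661 × 10⁻⁴ s⁻².
N = √(2.3661 × 10⁻⁴) = 0.015382 rad s⁻¹ → T = 2π/N = 408.48 s ≈ 408 s.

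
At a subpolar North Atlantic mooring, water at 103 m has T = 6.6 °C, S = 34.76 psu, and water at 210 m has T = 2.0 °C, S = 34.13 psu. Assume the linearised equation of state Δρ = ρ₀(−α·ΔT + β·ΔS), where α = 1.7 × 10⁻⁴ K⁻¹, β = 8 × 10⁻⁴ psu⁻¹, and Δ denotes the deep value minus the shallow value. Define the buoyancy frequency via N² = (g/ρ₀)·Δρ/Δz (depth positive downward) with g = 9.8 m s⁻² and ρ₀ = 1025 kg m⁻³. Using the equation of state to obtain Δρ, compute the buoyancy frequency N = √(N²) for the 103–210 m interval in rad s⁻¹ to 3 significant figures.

ΔT = -4.6 K, ΔS = -0.63 psu (deep − shallow).
Δρ/ρ₀ = −αΔT + βΔS = 7.82 × 10⁻⁴ − 5.04 × 10⁻⁴ = 2.78 × 10⁻⁴, so Δρ ≈ 0.2850 kg m⁻³.
N² = (g/ρ₀)·Δρ/Δz = g·(Δρ/ρ₀)/Δz = 9.8 × 2.78 × 10⁻⁴ / 107 = 2.5462 × 10⁻⁵ s⁻².
N = √(2.5462 × 10⁻⁵) = 5.0460 × 10⁻³ rad s⁻¹ ≈ 5.05 × 10⁻³ rad s⁻¹.

5.05 × 10⁻³ rad s⁻¹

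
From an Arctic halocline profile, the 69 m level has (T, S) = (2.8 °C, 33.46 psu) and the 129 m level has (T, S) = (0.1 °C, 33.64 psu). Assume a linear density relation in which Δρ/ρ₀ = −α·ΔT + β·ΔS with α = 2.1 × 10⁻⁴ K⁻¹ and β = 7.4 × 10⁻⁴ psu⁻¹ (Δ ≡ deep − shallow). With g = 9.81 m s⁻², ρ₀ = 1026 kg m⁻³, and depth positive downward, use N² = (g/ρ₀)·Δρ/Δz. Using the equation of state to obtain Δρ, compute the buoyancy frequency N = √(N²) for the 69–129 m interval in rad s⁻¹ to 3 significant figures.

0.0107 rad s⁻¹

ΔT = -2.7 K, ΔS = +0.18 psu (deep − shallow).
Δρ/ρ₀ = −αΔT + βΔS = 5.67 × 10⁻⁴ + 1.332 × 10⁻⁴ = 7.002 × 10⁻⁴, so Δρ ≈ 0.7184 kg m⁻³.
N² = (g/ρ₀)·Δρ/Δz = g·(Δρ/ρ₀)/Δz = 9.81 × 7.002 × 10⁻⁴ / 60 = 1.1448 × 10⁻⁴ s⁻².
N = √(1.1448 × 10⁻⁴) = 0.010700 rad s⁻¹ ≈ 0.0107 rad s⁻¹.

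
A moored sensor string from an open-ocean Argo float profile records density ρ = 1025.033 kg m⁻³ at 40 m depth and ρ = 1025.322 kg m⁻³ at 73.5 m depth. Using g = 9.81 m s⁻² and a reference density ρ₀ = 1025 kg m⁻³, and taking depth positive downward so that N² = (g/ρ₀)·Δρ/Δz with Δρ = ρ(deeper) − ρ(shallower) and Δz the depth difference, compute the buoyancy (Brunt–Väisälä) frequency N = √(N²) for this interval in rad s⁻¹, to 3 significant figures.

Δρ = 1025.322 − 1025.033 = 0.289 kg m⁻³ over Δz = 73.5 − 40 = 33.5 m.
N² = (9.81/1025) × (0.289/33.5) = 8.2565 × 10⁻⁵ s⁻².
N = √(8.2565 × 10⁻⁵) = 9.0865 × 10⁻³ rad s⁻¹ ≈ 9.09 × 10⁻³ rad s⁻¹.

9.09 × 10⁻³ rad s⁻¹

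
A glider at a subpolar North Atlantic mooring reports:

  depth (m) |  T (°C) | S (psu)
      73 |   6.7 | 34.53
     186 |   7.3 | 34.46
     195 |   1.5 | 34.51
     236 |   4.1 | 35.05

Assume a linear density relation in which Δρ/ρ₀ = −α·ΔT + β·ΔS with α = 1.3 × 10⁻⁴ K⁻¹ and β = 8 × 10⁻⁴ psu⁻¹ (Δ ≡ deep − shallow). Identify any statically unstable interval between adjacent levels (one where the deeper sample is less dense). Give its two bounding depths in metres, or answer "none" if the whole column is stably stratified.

73–186 m

Evaluate Δρ/ρ₀ = −αΔT + βΔS across each adjacent pair:
  73–186 m: −αΔT+βΔS = −(1.3 × 10⁻⁴)(+0.6)+(8 × 10⁻⁴)(-0.07) = -1.3 × 10⁻⁴ → UNSTABLE
  186–195 m: −αΔT+βΔS = −(1.3 × 10⁻⁴)(-5.8)+(8 × 10⁻⁴)(+0.05) = 7.9 × 10⁻⁴ → stable
  195–236 m: −αΔT+βΔS = −(1.3 × 10⁻⁴)(+2.6)+(8 × 10⁻⁴)(+0.54) = 9.4 × 10⁻⁵ → stable
The 73–186 m interval has Δρ < 0: lighter water underlies denser water.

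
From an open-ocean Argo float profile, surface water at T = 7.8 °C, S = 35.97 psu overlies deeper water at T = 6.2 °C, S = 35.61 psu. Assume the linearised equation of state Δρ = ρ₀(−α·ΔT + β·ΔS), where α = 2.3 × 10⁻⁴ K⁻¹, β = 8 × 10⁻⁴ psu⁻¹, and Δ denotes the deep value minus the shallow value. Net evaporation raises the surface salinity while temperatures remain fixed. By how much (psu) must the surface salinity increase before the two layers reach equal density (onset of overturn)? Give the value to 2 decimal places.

0.10 psu

Neutral buoyancy requires −α(T_deep − T_surf) + β(S_deep − S_surf′) = 0.
S_surf′ = S_deep − (α/β)·ΔT = 35.61 − (2.3 × 10⁻⁴/8 × 10⁻⁴)·(-1.6) = 36.0700 psu.
Increase required: 36.0700 − 35.97 = 0.1000 psu.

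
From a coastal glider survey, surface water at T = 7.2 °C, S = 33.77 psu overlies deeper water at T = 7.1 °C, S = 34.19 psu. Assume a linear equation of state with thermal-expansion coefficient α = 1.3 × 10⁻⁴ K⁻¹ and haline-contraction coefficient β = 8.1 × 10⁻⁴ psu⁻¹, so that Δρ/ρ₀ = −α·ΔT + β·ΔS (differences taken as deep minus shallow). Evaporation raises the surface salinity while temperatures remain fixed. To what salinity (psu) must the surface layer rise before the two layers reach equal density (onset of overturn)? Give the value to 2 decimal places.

34.21 psu

Neutral buoyancy requires −α(T_deep − T_surf) + β(S_deep − S_surf′) = 0.
S_surf′ = S_deep − (α/β)·ΔT = 34.19 − (1.3 × 10⁻⁴/8.1 × 10⁻⁴)·(-0.1) = 34.2060 psu.
Increase required: 34.2060 − 33.77 = 0.4360 psu.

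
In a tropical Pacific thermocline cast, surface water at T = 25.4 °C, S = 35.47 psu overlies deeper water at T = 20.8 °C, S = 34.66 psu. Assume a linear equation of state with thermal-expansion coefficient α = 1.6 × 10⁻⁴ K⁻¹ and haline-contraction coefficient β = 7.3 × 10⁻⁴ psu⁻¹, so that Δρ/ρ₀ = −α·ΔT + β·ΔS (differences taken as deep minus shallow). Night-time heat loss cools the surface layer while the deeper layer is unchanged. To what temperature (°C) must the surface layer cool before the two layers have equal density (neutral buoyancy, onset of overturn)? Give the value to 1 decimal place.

24.5 °C

Neutral buoyancy requires Δρ = 0, i.e. −α(T_deep − T_surf′) + β(S_deep − S_surf) = 0.
T_surf′ = T_deep − (β/α)·ΔS = 20.8 − (7.3 × 10⁻⁴/1.6 × 10⁻⁴)·(-0.81) = 24.496 °C.
Cooling required: 25.4 − (24.496) = 0.904 °C.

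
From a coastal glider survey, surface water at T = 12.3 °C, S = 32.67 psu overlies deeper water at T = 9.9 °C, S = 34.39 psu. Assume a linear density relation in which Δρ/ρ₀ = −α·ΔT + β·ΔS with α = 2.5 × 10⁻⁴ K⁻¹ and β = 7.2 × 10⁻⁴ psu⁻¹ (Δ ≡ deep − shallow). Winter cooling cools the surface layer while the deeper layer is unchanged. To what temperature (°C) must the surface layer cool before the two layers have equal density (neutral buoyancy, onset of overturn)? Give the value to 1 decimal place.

4.9 °C

Neutral buoyancy requires Δρ = 0, i.e. −α(T_deep − T_surf′) + β(S_deep − S_surf) = 0.
T_surf′ = T_deep − (β/α)·ΔS = 9.9 − (7.2 × 10⁻⁴/2.5 × 10⁻⁴)·(+1.72) = 4.946 °C.
Cooling required: 12.3 − (4.946) = 7.354 °C.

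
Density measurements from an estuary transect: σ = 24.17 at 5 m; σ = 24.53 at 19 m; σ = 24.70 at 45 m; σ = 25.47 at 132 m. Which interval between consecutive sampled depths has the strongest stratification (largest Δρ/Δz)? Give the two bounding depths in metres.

5–19 m

Compute the density gradient over each adjacent pair:
  5–19 m: Δρ/Δz = 0.36/14 = 0.026 kg m⁻⁴
  19–45 m: Δρ/Δz = 0.17/26 = 6.5 × 10⁻³ kg m⁻⁴
  45–132 m: Δρ/Δz = 0.77/87 = 8.9 × 10⁻³ kg m⁻⁴
The largest gradient is in the 5–19 m interval — the pycnocline.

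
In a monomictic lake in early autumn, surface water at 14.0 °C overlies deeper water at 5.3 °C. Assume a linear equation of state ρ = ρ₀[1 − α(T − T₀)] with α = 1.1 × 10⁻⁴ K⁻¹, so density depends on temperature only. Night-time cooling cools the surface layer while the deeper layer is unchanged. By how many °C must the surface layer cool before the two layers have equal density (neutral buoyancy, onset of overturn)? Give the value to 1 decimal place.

With temperature the only control, equal density requires T_surf′ = T_deep.
T_surf′ = 5.3 °C.
Cooling required: 14.0 − 5.3 = 8.7 °C.

8.7 °C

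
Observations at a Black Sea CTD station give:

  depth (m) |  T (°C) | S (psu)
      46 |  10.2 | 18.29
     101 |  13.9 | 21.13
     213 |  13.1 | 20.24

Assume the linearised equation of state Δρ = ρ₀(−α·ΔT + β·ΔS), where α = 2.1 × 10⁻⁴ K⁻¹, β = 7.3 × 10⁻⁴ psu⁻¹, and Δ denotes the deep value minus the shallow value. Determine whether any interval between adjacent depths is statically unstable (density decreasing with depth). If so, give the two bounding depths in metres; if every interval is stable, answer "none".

101–213 m

Evaluate Δρ/ρ₀ = −αΔT + βΔS across each adjacent pair:
  46–101 m: −αΔT+βΔS = −(2.1 × 10⁻⁴)(+3.7)+(7.3 × 10⁻⁴)(+2.84) = 1.3 × 10⁻³ → stable
  101–213 m: −αΔT+βΔS = −(2.1 × 10⁻⁴)(-0.8)+(7.3 × 10⁻⁴)(-0.89) = -4.8 × 10⁻⁴ → UNSTABLE
The 101–213 m interval has Δρ < 0: lighter water underlies denser water.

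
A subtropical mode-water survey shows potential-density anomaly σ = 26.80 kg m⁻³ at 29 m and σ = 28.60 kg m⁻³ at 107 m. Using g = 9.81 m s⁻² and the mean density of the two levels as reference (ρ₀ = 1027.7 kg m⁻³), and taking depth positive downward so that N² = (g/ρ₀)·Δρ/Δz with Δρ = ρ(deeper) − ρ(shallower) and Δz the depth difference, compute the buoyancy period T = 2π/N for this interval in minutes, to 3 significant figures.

Δρ = 1028.60 − 1026.80 = 1.80 kg m⁻³ over Δz = 107 − 29 = 78 m.
N² = (9.81/1027.7) × (1.80/78) = 2.2028 × 10⁻⁴ s⁻².
N = √(2.2028 × 10⁻⁴) = 0.014842 rad s⁻¹, so T = 2π/N = 423.34 s = 7.0557 min ≈ 7.06 min.

7.06 min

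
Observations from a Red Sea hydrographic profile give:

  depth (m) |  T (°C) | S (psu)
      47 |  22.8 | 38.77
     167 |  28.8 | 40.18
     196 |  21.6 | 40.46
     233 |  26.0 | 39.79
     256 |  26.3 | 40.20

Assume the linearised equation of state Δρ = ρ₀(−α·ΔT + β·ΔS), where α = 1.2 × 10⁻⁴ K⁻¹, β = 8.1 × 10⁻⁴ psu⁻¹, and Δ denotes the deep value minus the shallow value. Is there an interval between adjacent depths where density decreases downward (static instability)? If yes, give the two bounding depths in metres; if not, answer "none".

Evaluate Δρ/ρ₀ = −αΔT + βΔS across each adjacent pair:
  47–167 m: −αΔT+βΔS = −(1.2 × 10⁻⁴)(+6.0)+(8.1 × 10⁻⁴)(+1.41) = 4.2 × 10⁻⁴ → stable
  167–196 m: −αΔT+βΔS = −(1.2 × 10⁻⁴)(-7.2)+(8.1 × 10⁻⁴)(+0.28) = 1.1 × 10⁻³ → stable
  196–233 m: −αΔT+βΔS = −(1.2 × 10⁻⁴)(+4.4)+(8.1 × 10⁻⁴)(-0.67) = -1.1 × 10⁻³ → UNSTABLE
  233–256 m: −αΔT+βΔS = −(1.2 × 10⁻⁴)(+0.3)+(8.1 × 10⁻⁴)(+0.41) = 3.0 × 10⁻⁴ → stable
The 196–233 m interval has Δρ < 0: lighter water underlies denser water.

196–233 m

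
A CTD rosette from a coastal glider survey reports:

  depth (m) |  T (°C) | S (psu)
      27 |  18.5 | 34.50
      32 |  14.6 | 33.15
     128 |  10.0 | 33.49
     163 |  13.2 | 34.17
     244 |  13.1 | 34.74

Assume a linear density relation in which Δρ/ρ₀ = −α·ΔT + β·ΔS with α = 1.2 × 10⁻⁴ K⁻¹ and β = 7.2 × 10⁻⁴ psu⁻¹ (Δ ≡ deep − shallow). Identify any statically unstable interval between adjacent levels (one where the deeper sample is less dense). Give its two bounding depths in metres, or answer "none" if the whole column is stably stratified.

27–32 m

Evaluate Δρ/ρ₀ = −αΔT + βΔS across each adjacent pair:
  27–32 m: −αΔT+βΔS = −(1.2 × 10⁻⁴)(-3.9)+(7.2 × 10⁻⁴)(-1.35) = -5.0 × 10⁻⁴ → UNSTABLE
  32–128 m: −αΔT+βΔS = −(1.2 × 10⁻⁴)(-4.6)+(7.2 × 10⁻⁴)(+0.34) = 8.0 × 10⁻⁴ → stable
  128–163 m: −αΔT+βΔS = −(1.2 × 10⁻⁴)(+3.2)+(7.2 × 10⁻⁴)(+0.68) = 1.1 × 10⁻⁴ → stable
  163–244 m: −αΔT+βΔS = −(1.2 × 10⁻⁴)(-0.1)+(7.2 × 10⁻⁴)(+0.57) = 4.2 × 10⁻⁴ → stable
The 27–32 m interval has Δρ < 0: lighter water underlies denser water.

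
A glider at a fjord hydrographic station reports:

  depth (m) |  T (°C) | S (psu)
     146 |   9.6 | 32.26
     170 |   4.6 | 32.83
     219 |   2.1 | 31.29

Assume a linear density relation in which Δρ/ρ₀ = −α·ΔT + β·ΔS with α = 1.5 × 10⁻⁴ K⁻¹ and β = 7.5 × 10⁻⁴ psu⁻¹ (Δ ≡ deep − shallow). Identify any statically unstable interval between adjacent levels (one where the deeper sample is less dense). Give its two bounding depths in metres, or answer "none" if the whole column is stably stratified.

Evaluate Δρ/ρ₀ = −αΔT + βΔS across each adjacent pair:
  146–170 m: −αΔT+βΔS = −(1.5 × 10⁻⁴)(-5.0)+(7.5 × 10⁻⁴)(+0.57) = 1.2 × 10⁻³ → stable
  170–219 m: −αΔT+βΔS = −(1.5 × 10⁻⁴)(-2.5)+(7.5 × 10⁻⁴)(-1.54) = -7.8 × 10⁻⁴ → UNSTABLE
The 170–219 m interval has Δρ < 0: lighter water underlies denser water.

170–219 m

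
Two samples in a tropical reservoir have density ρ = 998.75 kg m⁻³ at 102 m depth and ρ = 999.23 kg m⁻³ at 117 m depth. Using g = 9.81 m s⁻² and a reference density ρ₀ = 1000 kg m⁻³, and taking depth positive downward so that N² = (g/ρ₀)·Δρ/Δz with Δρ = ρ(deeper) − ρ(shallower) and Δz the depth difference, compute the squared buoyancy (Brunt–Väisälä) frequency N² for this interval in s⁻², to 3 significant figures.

Δρ = 999.23 − 998.75 = 0.48 kg m⁻³ over Δz = 117 − 102 = 15 m.
N² = (9.81/1000) × (0.48/15) = 3.1392 × 10⁻⁴ s⁻² ≈ 3.14 × 10⁻⁴ s⁻².

3.14 × 10⁻⁴ s⁻²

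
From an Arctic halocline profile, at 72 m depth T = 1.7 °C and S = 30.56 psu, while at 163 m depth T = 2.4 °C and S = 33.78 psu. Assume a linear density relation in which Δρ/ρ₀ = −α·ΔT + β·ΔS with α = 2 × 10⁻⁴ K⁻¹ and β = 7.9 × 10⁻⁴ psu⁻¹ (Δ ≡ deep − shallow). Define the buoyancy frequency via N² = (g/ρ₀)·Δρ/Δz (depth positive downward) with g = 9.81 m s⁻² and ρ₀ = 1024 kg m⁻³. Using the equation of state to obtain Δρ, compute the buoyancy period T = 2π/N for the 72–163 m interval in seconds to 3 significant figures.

ΔT = +0.7 K, ΔS = +3.22 psu (deep − shallow).
Δρ/ρ₀ = −αΔT + βΔS = -1.40 × 10⁻⁴ + 2.5438 × 10⁻³ = 2.4038 × 10⁻³, so Δρ ≈ 2.461 kg m⁻³.
N² = (g/ρ₀)·Δρ/Δz = g·(Δρ/ρ₀)/Δz = 9.81 × 2.4038 × 10⁻³ / 91 = 2.5913 × 10⁻⁴ s⁻².
N = √(2.5913 × 10⁻⁴) = 0.016098 rad s⁻¹ → T = 2π/N = 390.31 s ≈ 390 s.

390 s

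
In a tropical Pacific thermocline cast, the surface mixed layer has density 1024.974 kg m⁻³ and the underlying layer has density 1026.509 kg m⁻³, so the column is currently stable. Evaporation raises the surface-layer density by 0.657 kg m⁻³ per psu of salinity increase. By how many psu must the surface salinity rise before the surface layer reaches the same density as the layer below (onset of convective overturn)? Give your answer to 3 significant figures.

Density deficit of the surface layer: 1026.509 − 1024.974 = 1.535 kg m⁻³.
Required change = 1.535 / 0.657 = 2.34 psu.

2.34 psu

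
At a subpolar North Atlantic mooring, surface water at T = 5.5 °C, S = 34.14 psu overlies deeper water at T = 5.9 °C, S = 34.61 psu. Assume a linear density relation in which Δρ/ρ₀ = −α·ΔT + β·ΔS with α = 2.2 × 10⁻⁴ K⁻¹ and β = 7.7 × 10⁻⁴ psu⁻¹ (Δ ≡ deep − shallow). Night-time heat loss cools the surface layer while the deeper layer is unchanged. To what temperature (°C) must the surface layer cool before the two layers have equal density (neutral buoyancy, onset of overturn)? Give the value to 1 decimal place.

Neutral buoyancy requires Δρ = 0, i.e. −α(T_deep − T_surf′) + β(S_deep − S_surf) = 0.
T_surf′ = T_deep − (β/α)·ΔS = 5.9 − (7.7 × 10⁻⁴/2.2 × 10⁻⁴)·(+0.47) = 4.255 °C.
Cooling required: 5.5 − (4.255) = 1.245 °C.

4.3 °C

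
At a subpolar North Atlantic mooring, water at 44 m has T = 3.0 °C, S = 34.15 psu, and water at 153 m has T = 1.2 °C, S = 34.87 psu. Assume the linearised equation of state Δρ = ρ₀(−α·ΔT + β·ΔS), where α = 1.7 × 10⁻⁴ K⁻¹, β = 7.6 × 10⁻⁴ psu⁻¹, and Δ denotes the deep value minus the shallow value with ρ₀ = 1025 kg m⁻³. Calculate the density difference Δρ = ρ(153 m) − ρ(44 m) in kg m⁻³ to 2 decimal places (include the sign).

ΔT = -1.8 K, ΔS = +0.72 psu (deep − shallow).
Δρ/ρ₀ = −(1.7 × 10⁻⁴)(-1.8) + (7.6 × 10⁻⁴)(+0.72) = 8.532 × 10⁻⁴.
Δρ = 1025 × (8.532 × 10⁻⁴) = +0.87 kg m⁻³.
Positive Δρ: denser below, stable.

+0.87 kg m⁻³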